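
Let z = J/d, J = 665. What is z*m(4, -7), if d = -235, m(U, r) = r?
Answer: 931/47 ≈ 19.809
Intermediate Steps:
z = -133/47 (z = 665/(-235) = 665*(-1/235) = -133/47 ≈ -2.8298)
z*m(4, -7) = -133/47*(-7) = 931/47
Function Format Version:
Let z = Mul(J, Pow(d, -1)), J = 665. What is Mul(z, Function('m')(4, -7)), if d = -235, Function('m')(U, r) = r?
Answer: Rational(931, 47) ≈ 19.809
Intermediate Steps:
z = Rational(-133, 47) (z = Mul(665, Pow(-235, -1)) = Mul(665, Rational(-1, 235)) = Rational(-133, 47) ≈ -2.8298)
Mul(z, Function('m')(4, -7)) = Mul(Rational(-133, 47), -7) = Rational(931, 47)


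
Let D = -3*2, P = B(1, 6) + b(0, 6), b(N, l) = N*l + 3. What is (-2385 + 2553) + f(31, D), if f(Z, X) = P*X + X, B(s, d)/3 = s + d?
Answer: 18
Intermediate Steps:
B(s, d) = 3*d + 3*s (B(s, d) = 3*(s + d) = 3*(d + s) = 3*d + 3*s)
b(N, l) = 3 + N*l
P = 24 (P = (3*6 + 3*1) + (3 + 0*6) = (18 + 3) + (3 + 0) = 21 + 3 = 24)
D = -6
f(Z, X) = 25*X (f(Z, X) = 24*X + X = 25*X)
(-2385 + 2553) + f(31, D) = (-2385 + 2553) + 25*(-6) = 168 - 150 = 18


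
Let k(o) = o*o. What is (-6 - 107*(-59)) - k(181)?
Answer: -26454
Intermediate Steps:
k(o) = o²
(-6 - 107*(-59)) - k(181) = (-6 - 107*(-59)) - 1*181² = (-6 + 6313) - 1*32761 = 6307 - 32761 = -26454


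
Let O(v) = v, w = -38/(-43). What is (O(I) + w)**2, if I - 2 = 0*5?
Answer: 15376/1849 ≈ 8.3158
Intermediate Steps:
I = 2 (I = 2 + 0*5 = 2 + 0 = 2)
w = 38/43 (w = -38*(-1/43) = 38/43 ≈ 0.88372)
(O(I) + w)**2 = (2 + 38/43)**2 = (124/43)**2 = 15376/1849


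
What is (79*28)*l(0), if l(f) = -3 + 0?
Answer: -6636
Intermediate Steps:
l(f) = -3
(79*28)*l(0) = (79*28)*(-3) = 2212*(-3) = -6636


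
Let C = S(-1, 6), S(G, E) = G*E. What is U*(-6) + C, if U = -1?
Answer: 0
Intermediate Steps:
S(G, E) = E*G
C = -6 (C = 6*(-1) = -6)
U*(-6) + C = -1*(-6) - 6 = 6 - 6 = 0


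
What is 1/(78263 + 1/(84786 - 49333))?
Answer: 35453/2774658140 ≈ 1.2777e-5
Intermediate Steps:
1/(78263 + 1/(84786 - 49333)) = 1/(78263 + 1/35453) = 1/(2774658140/35453) = 35453/2774658140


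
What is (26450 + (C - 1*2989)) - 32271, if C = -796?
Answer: -9606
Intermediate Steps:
(26450 + (C - 1*2989)) - 32271 = (26450 + (-796 - 1*2989)) - 32271 = (26450 + (-796 - 2989)) - 32271 = (26450 - 3785) - 32271 = 22665 - 32271 = -9606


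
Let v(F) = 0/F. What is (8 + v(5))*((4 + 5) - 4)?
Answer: 40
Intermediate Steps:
v(F) = 0
(8 + v(5))*((4 + 5) - 4) = (8 + 0)*((4 + 5) - 4) = 8*(9 - 4) = 8*5 = 40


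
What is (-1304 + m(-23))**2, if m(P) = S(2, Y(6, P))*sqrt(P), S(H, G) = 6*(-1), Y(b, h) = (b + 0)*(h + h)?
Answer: 1699588 + 15648*I*sqrt(23) ≈ 1.6996e+6 + 75045.0*I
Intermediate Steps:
Y(b, h) = 2*b*h (Y(b, h) = b*(2*h) = 2*b*h)
S(H, G) = -6
m(P) = -6*sqrt(P)
(-1304 + m(-23))**2 = (-1304 - 6*I*sqrt(23))**2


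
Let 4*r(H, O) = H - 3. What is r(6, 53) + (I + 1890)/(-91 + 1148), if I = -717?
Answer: 7863/4228 ≈ 1.8597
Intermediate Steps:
r(H, O) = -¾ + H/4 (r(H, O) = (H - 3)/4 = (-3 + H)/4 = -¾ + H/4)
r(6, 53) + (I + 1890)/(-91 + 1148) = (-¾ + (¼)*6) + (-717 + 1890)/(-91 + 1148) = (-¾ + 3/2) + 1173/1057 = ¾ + 1173*(1/1057) = ¾ + 1173/1057 = 7863/4228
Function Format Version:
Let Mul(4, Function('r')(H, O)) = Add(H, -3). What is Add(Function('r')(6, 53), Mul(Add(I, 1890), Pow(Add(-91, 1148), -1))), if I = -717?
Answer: Rational(7863, 4228) ≈ 1.8597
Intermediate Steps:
Function('r')(H, O) = Add(Rational(-3, 4), Mul(Rational(1, 4), H)) (Function('r')(H, O) = Mul(Rational(1, 4), Add(H, -3)) = Mul(Rational(1, 4), Add(-3, H)) = Add(Rational(-3, 4), Mul(Rational(1, 4), H)))
Add(Function('r')(6, 53), Mul(Add(I, 1890), Pow(Add(-91, 1148), -1))) = Add(Add(Rational(-3, 4), Mul(Rational(1, 4), 6)), Mul(Add(-717, 1890), Pow(Add(-91, 1148), -1))) = Add(Add(Rational(-3, 4), Rational(3, 2)), Mul(1173, Pow(1057, -1))) = Add(Rational(3, 4), Mul(1173, Rational(1, 1057))) = Add(Rational(3, 4), Rational(1173, 1057)) = Rational(7863, 4228)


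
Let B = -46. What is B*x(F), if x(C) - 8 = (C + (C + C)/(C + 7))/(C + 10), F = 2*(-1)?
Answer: -3519/10 ≈ -351.90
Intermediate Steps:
F = -2
x(C) = 8 + (C + 2*C/(7 + C))/(10 + C) (x(C) = 8 + (C + (C + C)/(C + 7))/(C + 10) = 8 + (C + (2*C)/(7 + C))/(10 + C) = 8 + (C + 2*C/(7 + C))/(10 + C))
B*x(F) = -46*(560 + 9*(-2)**2 + 145*(-2))/(70 + (-2)**2 + 17*(-2)) = -46*(560 + 9*4 - 290)/(70 + 4 - 34) = -46*(560 + 36 - 290)/40 = -23*306/20 = -46*153/20 = -3519/10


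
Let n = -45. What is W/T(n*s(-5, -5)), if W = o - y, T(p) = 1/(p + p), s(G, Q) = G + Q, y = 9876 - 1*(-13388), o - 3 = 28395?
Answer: 4620600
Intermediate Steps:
o = 28398 (o = 3 + 28395 = 28398)
y = 23264 (y = 9876 + 13388 = 23264)
T(p) = 1/(2*p)
W = 5134 (W = 28398 - 1*23264 = 28398 - 23264 = 5134)
W/T(n*s(-5, -5)) = 5134/((1/(2*((-45*(-5 - 5)))))) = 5134/((1/(2*((-45*(-10)))))) = 5134/(((½)/450)) = 5134/(((½)*(1/450))) = 5134/(1/900) = 5134*900 = 4620600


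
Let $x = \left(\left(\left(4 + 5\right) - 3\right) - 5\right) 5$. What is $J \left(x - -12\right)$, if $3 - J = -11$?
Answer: $238$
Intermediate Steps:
$J = 14$ ($J = 3 - -11 = 3 + 11 = 14$)
$x = 5$ ($x = \left(\left(9 - 3\right) - 5\right) 5 = \left(6 - 5\right) 5 = 1 \cdot 5 = 5$)
$J \left(x - -12\right) = 14 \left(5 - -12\right) = 14 \left(5 + 12\right) = 14 \cdot 17 = 238$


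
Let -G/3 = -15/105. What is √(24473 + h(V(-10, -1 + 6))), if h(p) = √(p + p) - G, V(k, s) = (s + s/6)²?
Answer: √(43169616 + 10290*√2)/42 ≈ 156.46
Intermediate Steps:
G = 3/7 (G = -(-45)/105 = -3*(-⅐) = 3/7 ≈ 0.42857)
V(k, s) = 49*s²/36 (V(k, s) = (s + s*(⅙))² = (s + s/6)² = (7*s/6)² = 49*s²/36)
h(p) = -3/7 + √2*√p (h(p) = √(p + p) - 1*3/7 = √(2*p) - 3/7 = √2*√p - 3/7 = -3/7 + √2*√p)
√(24473 + h(V(-10, -1 + 6))) = √(24473 + (-3/7 + √2*√(49*(-1 + 6)²/36))) = √(24473 + (-3/7 + √2*√((49/36)*5²))) = √(24473 + (-3/7 + √2*√((49/36)*25))) = √(24473 + (-3/7 + √2*√(1225/36))) = √(24473 + (-3/7 + √2*(35/6))) = √(24473 + (-3/7 + 35*√2/6)) = √(171308/7 + 35*√2/6)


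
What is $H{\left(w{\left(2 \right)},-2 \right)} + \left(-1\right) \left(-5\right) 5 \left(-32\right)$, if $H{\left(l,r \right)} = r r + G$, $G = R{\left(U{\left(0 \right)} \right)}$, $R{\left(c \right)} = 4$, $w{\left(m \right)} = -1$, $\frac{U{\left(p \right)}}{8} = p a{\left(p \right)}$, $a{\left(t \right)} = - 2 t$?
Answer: $-792$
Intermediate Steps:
$U{\left(p \right)} = - 16 p^{2}$ ($U{\left(p \right)} = 8 p \left(- 2 p\right) = 8 \left(- 2 p^{2}\right) = - 16 p^{2}$)
$G = 4$
$H{\left(l,r \right)} = 4 + r^{2}$ ($H{\left(l,r \right)} = r r + 4 = r^{2} + 4 = 4 + r^{2}$)
$H{\left(w{\left(2 \right)},-2 \right)} + \left(-1\right) \left(-5\right) 5 \left(-32\right) = \left(4 + \left(-2\right)^{2}\right) + \left(-1\right) \left(-5\right) 5 \left(-32\right) = \left(4 + 4\right) + 5 \cdot 5 \left(-32\right) = 8 + 25 \left(-32\right) = 8 - 800 = -792$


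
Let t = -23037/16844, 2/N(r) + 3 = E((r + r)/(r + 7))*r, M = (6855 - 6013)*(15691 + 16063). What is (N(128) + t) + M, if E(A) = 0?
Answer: 1351067310977/50532 ≈ 2.6737e+7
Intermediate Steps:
M = 26736868 (M = 842*31754 = 26736868)
N(r) = -⅔ (N(r) = 2/(-3 + 0*r) = 2/(-3 + 0) = 2/(-3) = 2*(-⅓) = -⅔)
t = -23037/16844 (t = -23037*1/16844 = -23037/16844 ≈ -1.3677)
(N(128) + t) + M = (-⅔ - 23037/16844) + 26736868 = -102799/50532 + 26736868 = 1351067310977/50532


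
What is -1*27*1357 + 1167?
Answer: -35472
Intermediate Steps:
-1*27*1357 + 1167 = -27*1357 + 1167 = -36639 + 1167 = -35472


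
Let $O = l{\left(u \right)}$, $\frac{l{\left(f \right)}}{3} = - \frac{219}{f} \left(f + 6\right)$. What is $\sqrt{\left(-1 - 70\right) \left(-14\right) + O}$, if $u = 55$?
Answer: $\frac{\sqrt{802615}}{55} \approx 16.289$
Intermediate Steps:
$l{\left(f \right)} = - \frac{657 \left(6 + f\right)}{f}$ ($l{\left(f \right)} = 3 - \frac{219}{f} \left(f + 6\right) = 3 - \frac{219}{f} \left(6 + f\right) = 3 \left(- \frac{219 \left(6 + f\right)}{f}\right) = - \frac{657 \left(6 + f\right)}{f}$)
$O = - \frac{40077}{55}$ ($O = -657 - \frac{3942}{55} = - \frac{40077}{55} \approx -728.67$)
$\sqrt{\left(-1 - 70\right) \left(-14\right) + O} = \sqrt{\left(-1 - 70\right) \left(-14\right) - \frac{40077}{55}} = \sqrt{\left(-71\right) \left(-14\right) - \frac{40077}{55}} = \sqrt{994 - \frac{40077}{55}} = \sqrt{\frac{14593}{55}} = \frac{\sqrt{802615}}{55}$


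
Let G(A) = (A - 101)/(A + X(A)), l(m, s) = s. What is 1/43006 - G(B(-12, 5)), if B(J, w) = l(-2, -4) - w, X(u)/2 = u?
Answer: -4730633/1161162 ≈ -4.0741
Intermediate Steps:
X(u) = 2*u
B(J, w) = -4 - w
G(A) = (-101 + A)/(3*A) (G(A) = (A - 101)/(A + 2*A) = (-101 + A)/((3*A)) = (-101 + A)*(1/(3*A)) = (-101 + A)/(3*A))
1/43006 - G(B(-12, 5)) = 1/43006 - (-101 + (-4 - 1*5))/(3*(-4 - 1*5)) = 1/43006 - (-101 + (-4 - 5))/(3*(-4 - 5)) = 1/43006 - (-101 - 9)/(3*(-9)) = 1/43006 - (-1)*(-110)/(3*9) = 1/43006 - 1*110/27 = 1/43006 - 110/27 = -4730633/1161162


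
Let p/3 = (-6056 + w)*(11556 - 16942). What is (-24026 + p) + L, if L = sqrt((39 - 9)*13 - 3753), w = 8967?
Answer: -47059964 + I*sqrt(3363) ≈ -4.706e+7 + 57.991*I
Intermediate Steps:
p = -47035938 (p = 3*((-6056 + 8967)*(11556 - 16942)) = 3*(2911*(-5386)) = 3*(-15678646) = -47035938)
L = I*sqrt(3363) (L = sqrt(30*13 - 3753) = sqrt(390 - 3753) = sqrt(-3363) = I*sqrt(3363) ≈ 57.991*I)
(-24026 + p) + L = (-24026 - 47035938) + I*sqrt(3363) = -47059964 + I*sqrt(3363)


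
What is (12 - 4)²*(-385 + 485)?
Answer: 6400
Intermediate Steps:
(12 - 4)²*(-385 + 485) = 8²*100 = 64*100 = 6400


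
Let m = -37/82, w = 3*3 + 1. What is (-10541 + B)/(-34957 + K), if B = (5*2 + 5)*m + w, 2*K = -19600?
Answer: 864097/3670074 ≈ 0.23544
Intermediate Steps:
K = -9800 (K = (½)*(-19600) = -9800)
w = 10 (w = 9 + 1 = 10)
m = -37/82 (m = -37*1/82 = -37/82 ≈ -0.45122)
B = 265/82 (B = (5*2 + 5)*(-37/82) + 10 = (10 + 5)*(-37/82) + 10 = 15*(-37/82) + 10 = -555/82 + 10 = 265/82 ≈ 3.2317)
(-10541 + B)/(-34957 + K) = (-10541 + 265/82)/(-34957 - 9800) = -864097/82/(-44757) = -864097/82*(-1/44757) = 864097/3670074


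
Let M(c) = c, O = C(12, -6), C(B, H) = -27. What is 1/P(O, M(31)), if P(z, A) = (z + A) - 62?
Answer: -1/58 ≈ -0.017241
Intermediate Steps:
O = -27
P(z, A) = -62 + A + z (P(z, A) = (A + z) - 62 = -62 + A + z)
1/P(O, M(31)) = 1/(-62 + 31 - 27) = 1/(-58) = -1/58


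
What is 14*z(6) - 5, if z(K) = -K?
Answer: -89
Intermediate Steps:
14*z(6) - 5 = 14*(-1*6) - 5 = 14*(-6) - 5 = -84 - 5 = -89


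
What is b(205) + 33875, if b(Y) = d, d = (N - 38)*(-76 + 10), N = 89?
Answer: 30509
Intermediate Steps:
d = -3366 (d = (89 - 38)*(-76 + 10) = 51*(-66) = -3366)
b(Y) = -3366
b(205) + 33875 = -3366 + 33875 = 30509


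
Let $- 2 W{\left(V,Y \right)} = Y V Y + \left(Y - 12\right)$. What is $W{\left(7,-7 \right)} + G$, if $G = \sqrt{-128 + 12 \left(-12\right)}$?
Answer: $-162 + 4 i \sqrt{17} \approx -162.0 + 16.492 i$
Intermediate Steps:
$G = 4 i \sqrt{17}$ ($G = \sqrt{-128 - 144} = \sqrt{-272} = 4 i \sqrt{17} \approx 16.492 i$)
$W{\left(V,Y \right)} = 6 - \frac{Y}{2} - \frac{V Y^{2}}{2}$ ($W{\left(V,Y \right)} = - \frac{Y V Y + \left(Y - 12\right)}{2} = - \frac{V Y Y + \left(-12 + Y\right)}{2} = - \frac{V Y^{2} + \left(-12 + Y\right)}{2} = - \frac{-12 + Y + V Y^{2}}{2} = 6 - \frac{Y}{2} - \frac{V Y^{2}}{2}$)
$W{\left(7,-7 \right)} + G = \left(6 - - \frac{7}{2} - \frac{7 \left(-7\right)^{2}}{2}\right) + 4 i \sqrt{17} = \left(6 + \frac{7}{2} - \frac{7}{2} \cdot 49\right) + 4 i \sqrt{17} = \left(6 + \frac{7}{2} - \frac{343}{2}\right) + 4 i \sqrt{17} = -162 + 4 i \sqrt{17}$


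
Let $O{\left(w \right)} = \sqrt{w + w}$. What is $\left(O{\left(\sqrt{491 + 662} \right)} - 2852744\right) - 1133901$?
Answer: $-3986645 + \sqrt{2} \sqrt[4]{1153} \approx -3.9866 \cdot 10^{6}$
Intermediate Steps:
$O{\left(w \right)} = \sqrt{2} \sqrt{w}$ ($O{\left(w \right)} = \sqrt{2 w} = \sqrt{2} \sqrt{w}$)
$\left(O{\left(\sqrt{491 + 662} \right)} - 2852744\right) - 1133901 = \left(\sqrt{2} \sqrt{\sqrt{491 + 662}} - 2852744\right) - 1133901 = \left(\sqrt{2} \sqrt{\sqrt{1153}} - 2852744\right) - 1133901 = \left(\sqrt{2} \sqrt[4]{1153} - 2852744\right) - 1133901 = \left(-2852744 + \sqrt{2} \sqrt[4]{1153}\right) - 1133901 = -3986645 + \sqrt{2} \sqrt[4]{1153}$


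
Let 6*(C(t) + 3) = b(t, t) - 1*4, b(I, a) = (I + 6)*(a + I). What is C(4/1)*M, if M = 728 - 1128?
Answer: -11600/3 ≈ -3866.7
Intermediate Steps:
b(I, a) = (6 + I)*(I + a)
M = -400
C(t) = -11/3 + 2*t + t²/3 (C(t) = -3 + ((t² + 6*t + 6*t + t*t) - 1*4)/6 = -3 + ((t² + 6*t + 6*t + t²) - 4)/6 = -3 + ((2*t² + 12*t) - 4)/6 = -3 + (-4 + 2*t² + 12*t)/6 = -3 + (-⅔ + 2*t + t²/3) = -11/3 + 2*t + t²/3)
C(4/1)*M = (-11/3 + 2*(4/1) + (4/1)²/3)*(-400) = (-11/3 + 2*(4*1) + (4*1)²/3)*(-400) = (-11/3 + 2*4 + (⅓)*4²)*(-400) = (-11/3 + 8 + (⅓)*16)*(-400) = (-11/3 + 8 + 16/3)*(-400) = (29/3)*(-400) = -11600/3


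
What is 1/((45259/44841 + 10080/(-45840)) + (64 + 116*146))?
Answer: 8564631/145605488147 ≈ 5.8821e-5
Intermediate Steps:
1/((45259/44841 + 10080/(-45840)) + (64 + 116*146)) = 1/((45259*(1/44841) + 10080*(-1/45840)) + (64 + 16936)) = 1/((45259/44841 - 42/191) + 17000) = 1/(6761147/8564631 + 17000) = 1/(145605488147/8564631) = 8564631/145605488147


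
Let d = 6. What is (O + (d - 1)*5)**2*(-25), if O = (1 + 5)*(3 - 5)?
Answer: -4225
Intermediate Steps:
O = -12 (O = 6*(-2) = -12)
(O + (d - 1)*5)**2*(-25) = (-12 + (6 - 1)*5)**2*(-25) = (-12 + 5*5)**2*(-25) = (-12 + 25)**2*(-25) = 13**2*(-25) = 169*(-25) = -4225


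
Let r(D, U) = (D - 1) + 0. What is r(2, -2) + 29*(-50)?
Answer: -1449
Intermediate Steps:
r(D, U) = -1 + D (r(D, U) = (-1 + D) + 0 = -1 + D)
r(2, -2) + 29*(-50) = (-1 + 2) + 29*(-50) = 1 - 1450 = -1449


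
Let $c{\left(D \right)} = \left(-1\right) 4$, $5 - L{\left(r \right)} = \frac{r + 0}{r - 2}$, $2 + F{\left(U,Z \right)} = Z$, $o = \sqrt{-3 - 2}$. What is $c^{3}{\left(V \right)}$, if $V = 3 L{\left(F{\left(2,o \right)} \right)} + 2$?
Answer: $-64$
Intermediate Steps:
$o = i \sqrt{5}$ ($o = \sqrt{-5} = i \sqrt{5} \approx 2.2361 i$)
$F{\left(U,Z \right)} = -2 + Z$
$L{\left(r \right)} = 5 - \frac{r}{-2 + r}$ ($L{\left(r \right)} = 5 - \frac{r + 0}{r - 2} = 5 - \frac{r}{-2 + r}$)
$V = 2 + \frac{6 \left(-9 + 2 i \sqrt{5}\right)}{-4 + i \sqrt{5}}$ ($V = 3 \frac{2 \left(-5 + 2 \left(-2 + i \sqrt{5}\right)\right)}{-2 - \left(2 - i \sqrt{5}\right)} + 2 = 3 \frac{2 \left(-5 - \left(4 - 2 i \sqrt{5}\right)\right)}{-4 + i \sqrt{5}} + 2 = 3 \frac{2 \left(-9 + 2 i \sqrt{5}\right)}{-4 + i \sqrt{5}} + 2 = \frac{6 \left(-9 + 2 i \sqrt{5}\right)}{-4 + i \sqrt{5}} + 2 = 2 + \frac{6 \left(-9 + 2 i \sqrt{5}\right)}{-4 + i \sqrt{5}} \approx 15.143 + 0.63888 i$)
$c{\left(D \right)} = -4$
$c^{3}{\left(V \right)} = \left(-4\right)^{3} = -64$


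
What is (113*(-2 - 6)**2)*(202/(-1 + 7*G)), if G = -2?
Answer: -1460864/15 ≈ -97391.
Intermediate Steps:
(113*(-2 - 6)**2)*(202/(-1 + 7*G)) = (113*(-2 - 6)**2)*(202/(-1 + 7*(-2))) = (113*(-8)**2)*(202/(-1 - 14)) = (113*64)*(202/(-15)) = 7232*(202*(-1/15)) = 7232*(-202/15) = -1460864/15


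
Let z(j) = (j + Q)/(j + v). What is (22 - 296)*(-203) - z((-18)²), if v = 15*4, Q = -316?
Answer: 2669855/48 ≈ 55622.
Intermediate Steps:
v = 60
z(j) = (-316 + j)/(60 + j) (z(j) = (j - 316)/(j + 60) = (-316 + j)/(60 + j))
(22 - 296)*(-203) - z((-18)²) = (22 - 296)*(-203) - (-316 + (-18)²)/(60 + (-18)²) = -274*(-203) - (-316 + 324)/(60 + 324) = 55622 - 8/384 = 55622 - 1*1/48 = 55622 - 1/48 = 2669855/48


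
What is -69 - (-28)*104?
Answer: 2843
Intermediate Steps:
-69 - (-28)*104 = -69 - 28*(-104) = -69 + 2912 = 2843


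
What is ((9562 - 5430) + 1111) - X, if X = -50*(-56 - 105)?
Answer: -2807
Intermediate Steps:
X = 8050 (X = -50*(-161) = 8050)
((9562 - 5430) + 1111) - X = ((9562 - 5430) + 1111) - 1*8050 = (4132 + 1111) - 8050 = 5243 - 8050 = -2807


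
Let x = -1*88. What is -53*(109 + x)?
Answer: -1113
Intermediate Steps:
x = -88
-53*(109 + x) = -53*(109 - 88) = -53*21 = -1113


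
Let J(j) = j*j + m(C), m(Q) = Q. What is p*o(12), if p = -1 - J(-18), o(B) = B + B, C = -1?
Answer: -7776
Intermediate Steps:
J(j) = -1 + j² (J(j) = j*j - 1 = j² - 1 = -1 + j²)
o(B) = 2*B
p = -324 (p = -1 - (-1 + (-18)²) = -1 - (-1 + 324) = -1 - 1*323 = -1 - 323 = -324)
p*o(12) = -648*12 = -324*24 = -7776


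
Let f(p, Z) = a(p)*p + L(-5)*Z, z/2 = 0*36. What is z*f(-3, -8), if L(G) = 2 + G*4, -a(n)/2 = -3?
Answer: 0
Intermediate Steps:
a(n) = 6 (a(n) = -2*(-3) = 6)
z = 0 (z = 2*(0*36) = 2*0 = 0)
L(G) = 2 + 4*G
f(p, Z) = -18*Z + 6*p (f(p, Z) = 6*p + (2 + 4*(-5))*Z = 6*p + (2 - 20)*Z = 6*p - 18*Z = -18*Z + 6*p)
z*f(-3, -8) = 0*(-18*(-8) + 6*(-3)) = 0*(144 - 18) = 0*126 = 0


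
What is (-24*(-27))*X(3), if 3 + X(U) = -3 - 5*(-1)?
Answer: -648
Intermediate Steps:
X(U) = -1 (X(U) = -3 + (-3 - 5*(-1)) = -3 + (-3 + 5) = -3 + 2 = -1)
(-24*(-27))*X(3) = -24*(-27)*(-1) = 648*(-1) = -648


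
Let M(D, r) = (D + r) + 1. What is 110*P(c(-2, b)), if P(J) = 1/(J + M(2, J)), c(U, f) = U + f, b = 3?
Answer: 22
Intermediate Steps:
M(D, r) = 1 + D + r
P(J) = 1/(3 + 2*J) (P(J) = 1/(J + (1 + 2 + J)) = 1/(J + (3 + J)) = 1/(3 + 2*J))
110*P(c(-2, b)) = 110/(3 + 2*(-2 + 3)) = 110/(3 + 2*1) = 110/(3 + 2) = 110/5 = 110*(⅕) = 22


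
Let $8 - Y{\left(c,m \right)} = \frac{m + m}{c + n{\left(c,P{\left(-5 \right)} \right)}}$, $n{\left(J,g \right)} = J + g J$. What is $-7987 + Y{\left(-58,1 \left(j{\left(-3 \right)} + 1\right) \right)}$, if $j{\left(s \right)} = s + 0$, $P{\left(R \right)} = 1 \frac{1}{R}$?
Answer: $- \frac{2082529}{261} \approx -7979.0$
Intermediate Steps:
$P{\left(R \right)} = \frac{1}{R}$
$j{\left(s \right)} = s$
$n{\left(J,g \right)} = J + J g$
$Y{\left(c,m \right)} = 8 - \frac{10 m}{9 c}$ ($Y{\left(c,m \right)} = 8 - \frac{m + m}{c + c \left(1 + \frac{1}{-5}\right)} = 8 - \frac{2 m}{c + c \left(1 - \frac{1}{5}\right)} = 8 - \frac{2 m}{c + c \frac{4}{5}} = 8 - \frac{2 m}{c + \frac{4 c}{5}} = 8 - \frac{2 m}{\frac{9}{5} c} = 8 - 2 m \frac{5}{9 c} = 8 - \frac{10 m}{9 c}$)
$-7987 + Y{\left(-58,1 \left(j{\left(-3 \right)} + 1\right) \right)} = -7987 + \left(8 - \frac{10 \cdot 1 \left(-3 + 1\right)}{9 \left(-58\right)}\right) = -7987 + \left(8 - \frac{10}{9} \cdot 1 \left(-2\right) \left(- \frac{1}{58}\right)\right) = -7987 + \left(8 - \left(- \frac{20}{9}\right) \left(- \frac{1}{58}\right)\right) = -7987 + \left(8 - \frac{10}{261}\right) = -7987 + \frac{2078}{261} = - \frac{2082529}{261}$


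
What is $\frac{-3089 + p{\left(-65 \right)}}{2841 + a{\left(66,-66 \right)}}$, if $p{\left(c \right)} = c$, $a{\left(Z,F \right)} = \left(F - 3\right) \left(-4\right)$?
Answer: $- \frac{3154}{3117} \approx -1.0119$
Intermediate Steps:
$a{\left(Z,F \right)} = 12 - 4 F$ ($a{\left(Z,F \right)} = \left(-3 + F\right) \left(-4\right) = 12 - 4 F$)
$\frac{-3089 + p{\left(-65 \right)}}{2841 + a{\left(66,-66 \right)}} = \frac{-3089 - 65}{2841 + \left(12 - -264\right)} = - \frac{3154}{2841 + \left(12 + 264\right)} = - \frac{3154}{2841 + 276} = - \frac{3154}{3117}$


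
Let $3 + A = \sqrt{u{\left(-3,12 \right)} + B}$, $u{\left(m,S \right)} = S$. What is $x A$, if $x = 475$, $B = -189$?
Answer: $-1425 + 475 i \sqrt{177} \approx -1425.0 + 6319.5 i$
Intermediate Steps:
$A = -3 + i \sqrt{177}$ ($A = -3 + \sqrt{12 - 189} = -3 + \sqrt{-177} = -3 + i \sqrt{177} \approx -3.0 + 13.304 i$)
$x A = 475 \left(-3 + i \sqrt{177}\right) = -1425 + 475 i \sqrt{177}$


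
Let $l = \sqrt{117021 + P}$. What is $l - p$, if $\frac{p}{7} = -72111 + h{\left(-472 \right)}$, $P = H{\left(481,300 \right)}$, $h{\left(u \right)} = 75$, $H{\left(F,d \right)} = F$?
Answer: $504252 + 7 \sqrt{2398} \approx 5.046 \cdot 10^{5}$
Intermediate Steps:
$P = 481$
$p = -504252$ ($p = 7 \left(-72111 + 75\right) = 7 \left(-72036\right) = -504252$)
$l = 7 \sqrt{2398}$ ($l = \sqrt{117021 + 481} = \sqrt{117502} = 7 \sqrt{2398} \approx 342.79$)
$l - p = 7 \sqrt{2398} - -504252 = 7 \sqrt{2398} + 504252 = 504252 + 7 \sqrt{2398}$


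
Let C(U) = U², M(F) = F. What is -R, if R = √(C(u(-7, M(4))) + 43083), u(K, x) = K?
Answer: -2*√10783 ≈ -207.68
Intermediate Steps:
R = 2*√10783 (R = √((-7)² + 43083) = √(49 + 43083) = √43132 = 2*√10783 ≈ 207.68)
-R = -2*√10783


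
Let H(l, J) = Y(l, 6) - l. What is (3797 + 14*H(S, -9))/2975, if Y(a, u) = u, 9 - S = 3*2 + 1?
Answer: 3853/2975 ≈ 1.2951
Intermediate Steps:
S = 2 (S = 9 - (3*2 + 1) = 9 - (6 + 1) = 9 - 1*7 = 9 - 7 = 2)
H(l, J) = 6 - l
(3797 + 14*H(S, -9))/2975 = (3797 + 14*(6 - 1*2))/2975 = (3797 + 14*(6 - 2))*(1/2975) = (3797 + 14*4)*(1/2975) = (3797 + 56)*(1/2975) = 3853*(1/2975) = 3853/2975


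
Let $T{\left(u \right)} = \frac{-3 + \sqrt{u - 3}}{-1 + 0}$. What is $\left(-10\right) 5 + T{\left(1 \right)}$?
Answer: $-47 - i \sqrt{2} \approx -47.0 - 1.4142 i$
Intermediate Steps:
$T{\left(u \right)} = 3 - \sqrt{-3 + u}$ ($T{\left(u \right)} = \frac{-3 + \sqrt{-3 + u}}{-1} = \left(-3 + \sqrt{-3 + u}\right) \left(-1\right) = 3 - \sqrt{-3 + u}$)
$\left(-10\right) 5 + T{\left(1 \right)} = \left(-10\right) 5 + \left(3 - \sqrt{-3 + 1}\right) = -50 + \left(3 - \sqrt{-2}\right) = -50 + \left(3 - i \sqrt{2}\right) = -47 - i \sqrt{2}$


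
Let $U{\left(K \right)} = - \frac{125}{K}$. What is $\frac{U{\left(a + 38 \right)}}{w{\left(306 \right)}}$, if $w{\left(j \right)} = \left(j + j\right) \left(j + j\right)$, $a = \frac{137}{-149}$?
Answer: $- \frac{745}{82774224} \approx -9.0004 \cdot 10^{-6}$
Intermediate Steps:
$a = - \frac{137}{149}$ ($a = 137 \left(- \frac{1}{149}\right) = - \frac{137}{149} \approx -0.91946$)
$w{\left(j \right)} = 4 j^{2}$ ($w{\left(j \right)} = 2 j 2 j = 4 j^{2}$)
$\frac{U{\left(a + 38 \right)}}{w{\left(306 \right)}} = \frac{\left(-125\right) \frac{1}{- \frac{137}{149} + 38}}{4 \cdot 306^{2}} = \frac{\left(-125\right) \frac{1}{\frac{5525}{149}}}{4 \cdot 93636} = \frac{\left(-125\right) \frac{149}{5525}}{374544} = \left(- \frac{745}{221}\right) \frac{1}{374544} = - \frac{745}{82774224}$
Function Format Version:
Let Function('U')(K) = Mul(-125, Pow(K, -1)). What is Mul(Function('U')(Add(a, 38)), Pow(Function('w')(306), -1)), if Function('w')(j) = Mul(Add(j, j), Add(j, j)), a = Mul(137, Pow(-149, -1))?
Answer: Rational(-745, 82774224) ≈ -9.0004e-6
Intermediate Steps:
a = Rational(-137, 149) (a = Mul(137, Rational(-1, 149)) = Rational(-137, 149) ≈ -0.91946)
Function('w')(j) = Mul(4, Pow(j, 2)) (Function('w')(j) = Mul(Mul(2, j), Mul(2, j)) = Mul(4, Pow(j, 2)))
Mul(Function('U')(Add(a, 38)), Pow(Function('w')(306), -1)) = Mul(Mul(-125, Pow(Add(Rational(-137, 149), 38), -1)), Pow(Mul(4, Pow(306, 2)), -1)) = Mul(Mul(-125, Pow(Rational(5525, 149), -1)), Pow(Mul(4, 93636), -1)) = Mul(Mul(-125, Rational(149, 5525)), Pow(374544, -1)) = Mul(Rational(-745, 221), Rational(1, 374544)) = Rational(-745, 82774224)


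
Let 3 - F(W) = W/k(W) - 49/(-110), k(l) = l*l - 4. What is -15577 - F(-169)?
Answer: -48939605897/3141270 ≈ -15580.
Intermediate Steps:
k(l) = -4 + l² (k(l) = l² - 4 = -4 + l²)
F(W) = 281/110 - W/(-4 + W²) (F(W) = 3 - (W/(-4 + W²) - 49/(-110)) = 3 - (W/(-4 + W²) - 49*(-1/110)) = 3 - (W/(-4 + W²) + 49/110) = 3 - (49/110 + W/(-4 + W²)) = 3 + (-49/110 - W/(-4 + W²)) = 281/110 - W/(-4 + W²))
-15577 - F(-169) = -15577 - (281/110 - 1*(-169)/(-4 + (-169)²)) = -15577 - (281/110 - 1*(-169)/(-4 + 28561)) = -15577 - (281/110 - 1*(-169)/28557) = -15577 - (281/110 - 1*(-169)*1/28557) = -15577 - (281/110 + 169/28557) = -15577 - 1*8043107/3141270 = -15577 - 8043107/3141270 = -48939605897/3141270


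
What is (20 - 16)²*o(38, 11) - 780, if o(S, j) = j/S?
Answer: -14732/19 ≈ -775.37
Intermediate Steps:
(20 - 16)²*o(38, 11) - 780 = (20 - 16)²*(11/38) - 780 = 4²*(11*(1/38)) - 780 = 16*(11/38) - 780 = 88/19 - 780 = -14732/19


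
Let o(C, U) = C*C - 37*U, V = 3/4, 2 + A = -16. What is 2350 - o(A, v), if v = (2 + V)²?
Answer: 36893/16 ≈ 2305.8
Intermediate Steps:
A = -18 (A = -2 - 16 = -18)
V = ¾ (V = 3*(¼) = ¾ ≈ 0.75000)
v = 121/16 (v = (2 + ¾)² = (11/4)² = 121/16 ≈ 7.5625)
o(C, U) = C² - 37*U
2350 - o(A, v) = 2350 - ((-18)² - 37*121/16) = 2350 - (324 - 4477/16) = 2350 - 1*707/16 = 2350 - 707/16 = 36893/16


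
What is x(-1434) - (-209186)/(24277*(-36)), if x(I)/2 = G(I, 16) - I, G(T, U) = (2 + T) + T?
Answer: -1251632497/436986 ≈ -2864.2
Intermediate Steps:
G(T, U) = 2 + 2*T
x(I) = 4 + 2*I (x(I) = 2*((2 + 2*I) - I) = 2*(2 + I) = 4 + 2*I)
x(-1434) - (-209186)/(24277*(-36)) = (4 + 2*(-1434)) - (-209186)/(24277*(-36)) = (4 - 2868) - (-209186)/(-873972) = -2864 - (-209186)*(-1)/873972 = -2864 - 1*104593/436986 = -2864 - 104593/436986 = -1251632497/436986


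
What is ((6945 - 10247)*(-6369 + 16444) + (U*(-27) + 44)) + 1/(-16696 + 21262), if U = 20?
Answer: -151902354635/4566 ≈ -3.3268e+7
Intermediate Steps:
((6945 - 10247)*(-6369 + 16444) + (U*(-27) + 44)) + 1/(-16696 + 21262) = ((6945 - 10247)*(-6369 + 16444) + (20*(-27) + 44)) + 1/(-16696 + 21262) = (-3302*10075 + (-540 + 44)) + 1/4566 = (-33267650 - 496) + 1/4566 = -33268146 + 1/4566 = -151902354635/4566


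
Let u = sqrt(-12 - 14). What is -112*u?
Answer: -112*I*sqrt(26) ≈ -571.09*I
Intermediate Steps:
u = I*sqrt(26) (u = sqrt(-26) = I*sqrt(26) ≈ 5.099*I)
-112*u = -112*I*sqrt(26)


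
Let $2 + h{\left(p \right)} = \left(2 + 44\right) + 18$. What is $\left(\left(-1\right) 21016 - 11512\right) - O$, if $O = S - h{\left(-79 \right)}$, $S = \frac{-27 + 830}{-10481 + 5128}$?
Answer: $- \frac{173789695}{5353} \approx -32466.0$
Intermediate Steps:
$h{\left(p \right)} = 62$ ($h{\left(p \right)} = -2 + \left(\left(2 + 44\right) + 18\right) = -2 + \left(46 + 18\right) = -2 + 64 = 62$)
$S = - \frac{803}{5353}$ ($S = \frac{803}{-5353} = 803 \left(- \frac{1}{5353}\right) = - \frac{803}{5353} \approx -0.15001$)
$O = - \frac{332689}{5353}$ ($O = - \frac{803}{5353} - 62 = - \frac{332689}{5353} \approx -62.15$)
$\left(\left(-1\right) 21016 - 11512\right) - O = \left(\left(-1\right) 21016 - 11512\right) - - \frac{332689}{5353} = \left(-21016 - 11512\right) + \frac{332689}{5353} = -32528 + \frac{332689}{5353} = - \frac{173789695}{5353}$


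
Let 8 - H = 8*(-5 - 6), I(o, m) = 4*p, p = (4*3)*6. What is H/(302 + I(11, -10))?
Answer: 48/295 ≈ 0.16271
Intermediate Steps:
p = 72 (p = 12*6 = 72)
I(o, m) = 288 (I(o, m) = 4*72 = 288)
H = 96 (H = 8 - 8*(-5 - 6) = 8 - 8*(-11) = 8 - 1*(-88) = 8 + 88 = 96)
H/(302 + I(11, -10)) = 96/(302 + 288) = 96/590 = 96*(1/590) = 48/295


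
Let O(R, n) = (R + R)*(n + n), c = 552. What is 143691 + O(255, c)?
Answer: 706731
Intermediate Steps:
O(R, n) = 4*R*n (O(R, n) = (2*R)*(2*n) = 4*R*n)
143691 + O(255, c) = 143691 + 4*255*552 = 143691 + 563040 = 706731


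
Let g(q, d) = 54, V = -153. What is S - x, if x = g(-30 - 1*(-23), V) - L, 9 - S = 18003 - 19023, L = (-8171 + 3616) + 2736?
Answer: -844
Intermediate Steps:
L = -1819 (L = -4555 + 2736 = -1819)
S = 1029 (S = 9 - (18003 - 19023) = 9 - 1*(-1020) = 9 + 1020 = 1029)
x = 1873 (x = 54 - 1*(-1819) = 54 + 1819 = 1873)
S - x = 1029 - 1*1873 = 1029 - 1873 = -844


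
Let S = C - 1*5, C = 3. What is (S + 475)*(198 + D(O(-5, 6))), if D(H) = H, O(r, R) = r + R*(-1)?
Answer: 88451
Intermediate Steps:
O(r, R) = r - R
S = -2 (S = 3 - 1*5 = 3 - 5 = -2)
(S + 475)*(198 + D(O(-5, 6))) = (-2 + 475)*(198 + (-5 - 1*6)) = 473*(198 + (-5 - 6)) = 473*(198 - 11) = 473*187 = 88451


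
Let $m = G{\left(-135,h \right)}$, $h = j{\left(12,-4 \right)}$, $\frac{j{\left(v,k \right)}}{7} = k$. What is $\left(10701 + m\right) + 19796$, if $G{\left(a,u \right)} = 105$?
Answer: $30602$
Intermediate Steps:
$j{\left(v,k \right)} = 7 k$
$h = -28$ ($h = 7 \left(-4\right) = -28$)
$m = 105$
$\left(10701 + m\right) + 19796 = \left(10701 + 105\right) + 19796 = 10806 + 19796 = 30602$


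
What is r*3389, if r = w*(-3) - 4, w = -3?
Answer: 16945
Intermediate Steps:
r = 5 (r = -3*(-3) - 4 = 9 - 4 = 5)
r*3389 = 5*3389 = 16945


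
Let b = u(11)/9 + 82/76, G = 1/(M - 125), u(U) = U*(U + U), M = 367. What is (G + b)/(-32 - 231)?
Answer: -578768/5441733 ≈ -0.10636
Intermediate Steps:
u(U) = 2*U² (u(U) = U*(2*U) = 2*U²)
G = 1/242 (G = 1/(367 - 125) = 1/242 ≈ 0.0041322)
b = 9565/342 (b = (2*11²)/9 + 82/76 = (2*121)*(⅑) + 82*(1/76) = 242*(⅑) + 41/38 = 242/9 + 41/38 = 9565/342 ≈ 27.968)
(G + b)/(-32 - 231) = (1/242 + 9565/342)/(-32 - 231) = (578768/20691)/(-263) = (578768/20691)*(-1/263) = -578768/5441733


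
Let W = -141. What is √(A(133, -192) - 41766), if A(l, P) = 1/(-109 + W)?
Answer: I*√104415010/50 ≈ 204.37*I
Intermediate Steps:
A(l, P) = -1/250 (A(l, P) = 1/(-109 - 141) = 1/(-250) = -1/250)
√(A(133, -192) - 41766) = √(-1/250 - 41766) = √(-10441501/250) = I*√104415010/50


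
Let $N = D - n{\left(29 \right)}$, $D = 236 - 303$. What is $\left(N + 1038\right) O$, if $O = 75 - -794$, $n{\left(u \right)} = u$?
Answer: $818598$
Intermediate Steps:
$O = 869$ ($O = 75 + 794 = 869$)
$D = -67$ ($D = 236 - 303 = -67$)
$N = -96$ ($N = -67 - 29 = -96$)
$\left(N + 1038\right) O = \left(-96 + 1038\right) 869 = 942 \cdot 869 = 818598$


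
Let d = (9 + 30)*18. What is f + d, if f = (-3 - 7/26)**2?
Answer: 481777/676 ≈ 712.69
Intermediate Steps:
f = 7225/676 (f = (-3 - 7*1/26)**2 = (-3 - 7/26)**2 = (-85/26)**2 = 7225/676 ≈ 10.688)
d = 702 (d = 39*18 = 702)
f + d = 7225/676 + 702 = 481777/676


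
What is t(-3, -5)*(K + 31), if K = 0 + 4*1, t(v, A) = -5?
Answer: -175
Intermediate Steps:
K = 4 (K = 0 + 4 = 4)
t(-3, -5)*(K + 31) = -5*(4 + 31) = -5*35 = -175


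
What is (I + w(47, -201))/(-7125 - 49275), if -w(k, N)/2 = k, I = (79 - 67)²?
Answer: -1/1128 ≈ -0.00088653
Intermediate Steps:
I = 144 (I = 12² = 144)
w(k, N) = -2*k
(I + w(47, -201))/(-7125 - 49275) = (144 - 2*47)/(-7125 - 49275) = (144 - 94)/(-56400) = 50*(-1/56400) = -1/1128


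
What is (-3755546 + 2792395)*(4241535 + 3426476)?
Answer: -7385452462661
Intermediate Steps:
(-3755546 + 2792395)*(4241535 + 3426476) = -963151*7668011 = -7385452462661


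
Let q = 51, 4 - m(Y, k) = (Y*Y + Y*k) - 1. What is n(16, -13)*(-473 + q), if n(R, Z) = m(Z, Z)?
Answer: 140526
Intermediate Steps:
m(Y, k) = 5 - Y² - Y*k (m(Y, k) = 4 - ((Y*Y + Y*k) - 1) = 4 - ((Y² + Y*k) - 1) = 4 - (-1 + Y² + Y*k) = 4 + (1 - Y² - Y*k) = 5 - Y² - Y*k)
n(R, Z) = 5 - 2*Z² (n(R, Z) = 5 - Z² - Z*Z = 5 - Z² - Z² = 5 - 2*Z²)
n(16, -13)*(-473 + q) = (5 - 2*(-13)²)*(-473 + 51) = (5 - 2*169)*(-422) = (5 - 338)*(-422) = -333*(-422) = 140526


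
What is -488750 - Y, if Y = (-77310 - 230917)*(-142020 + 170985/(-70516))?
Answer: -181581332607955/4148 ≈ -4.3776e+10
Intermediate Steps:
Y = 181579305272955/4148 (Y = -308227*(-142020 + 170985*(-1/70516)) = -308227*(-142020 - 170985/70516) = -308227*(-10014853305/70516) = 181579305272955/4148 ≈ 4.3775e+10)
-488750 - Y = -488750 - 1*181579305272955/4148 = -488750 - 181579305272955/4148 = -181581332607955/4148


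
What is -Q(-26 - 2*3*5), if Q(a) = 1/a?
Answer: 1/56 ≈ 0.017857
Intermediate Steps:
-Q(-26 - 2*3*5) = -1/(-26 - 2*3*5) = -1/(-26 - 6*5) = -1/(-26 - 1*30) = -1/(-26 - 30) = -1/(-56) = -1*(-1/56) = 1/56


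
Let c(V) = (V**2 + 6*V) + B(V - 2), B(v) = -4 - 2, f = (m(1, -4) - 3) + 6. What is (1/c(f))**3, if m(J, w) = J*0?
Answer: 1/9261 ≈ 0.00010798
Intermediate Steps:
m(J, w) = 0
f = 3 (f = (0 - 3) + 6 = -3 + 6 = 3)
B(v) = -6
c(V) = -6 + V**2 + 6*V (c(V) = (V**2 + 6*V) - 6 = -6 + V**2 + 6*V)
(1/c(f))**3 = (1/(-6 + 3**2 + 6*3))**3 = (1/(-6 + 9 + 18))**3 = (1/21)**3 = 1/9261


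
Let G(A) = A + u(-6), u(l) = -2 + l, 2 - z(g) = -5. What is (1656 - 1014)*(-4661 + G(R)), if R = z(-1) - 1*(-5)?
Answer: -2989794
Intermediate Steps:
z(g) = 7 (z(g) = 2 - 1*(-5) = 2 + 5 = 7)
R = 12 (R = 7 - 1*(-5) = 7 + 5 = 12)
G(A) = -8 + A (G(A) = A + (-2 - 6) = A - 8 = -8 + A)
(1656 - 1014)*(-4661 + G(R)) = (1656 - 1014)*(-4661 + (-8 + 12)) = 642*(-4661 + 4) = 642*(-4657) = -2989794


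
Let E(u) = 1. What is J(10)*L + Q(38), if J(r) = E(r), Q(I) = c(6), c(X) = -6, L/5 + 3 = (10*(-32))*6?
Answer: -9621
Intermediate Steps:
L = -9615 (L = -15 + 5*((10*(-32))*6) = -15 + 5*(-320*6) = -15 + 5*(-1920) = -15 - 9600 = -9615)
Q(I) = -6
J(r) = 1
J(10)*L + Q(38) = 1*(-9615) - 6 = -9615 - 6 = -9621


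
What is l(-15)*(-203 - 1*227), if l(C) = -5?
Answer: 2150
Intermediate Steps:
l(-15)*(-203 - 1*227) = -5*(-203 - 1*227) = -5*(-203 - 227) = -5*(-430) = 2150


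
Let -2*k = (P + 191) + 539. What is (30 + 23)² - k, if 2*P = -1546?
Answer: 5575/2 ≈ 2787.5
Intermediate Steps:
P = -773 (P = (½)*(-1546) = -773)
k = 43/2 (k = -((-773 + 191) + 539)/2 = -(-582 + 539)/2 = -½*(-43) = 43/2 ≈ 21.500)
(30 + 23)² - k = (30 + 23)² - 1*43/2 = 53² - 43/2 = 2809 - 43/2 = 5575/2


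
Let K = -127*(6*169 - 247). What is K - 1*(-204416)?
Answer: 107007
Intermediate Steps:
K = -97409 (K = -127*(1014 - 247) = -127*767 = -97409)
K - 1*(-204416) = -97409 - 1*(-204416) = -97409 + 204416 = 107007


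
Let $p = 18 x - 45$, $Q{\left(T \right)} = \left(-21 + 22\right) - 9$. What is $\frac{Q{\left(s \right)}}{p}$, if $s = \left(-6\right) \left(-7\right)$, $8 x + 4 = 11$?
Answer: $\frac{32}{117} \approx 0.2735$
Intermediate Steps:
$x = \frac{7}{8}$ ($x = - \frac{1}{2} + \frac{1}{8} \cdot 11 = - \frac{1}{2} + \frac{11}{8} = \frac{7}{8} \approx 0.875$)
$s = 42$
$Q{\left(T \right)} = -8$ ($Q{\left(T \right)} = 1 - 9 = -8$)
$p = - \frac{117}{4}$ ($p = 18 \cdot \frac{7}{8} - 45 = \frac{63}{4} - 45 = - \frac{117}{4} \approx -29.25$)
$\frac{Q{\left(s \right)}}{p} = - \frac{8}{- \frac{117}{4}} = \left(-8\right) \left(- \frac{4}{117}\right) = \frac{32}{117}$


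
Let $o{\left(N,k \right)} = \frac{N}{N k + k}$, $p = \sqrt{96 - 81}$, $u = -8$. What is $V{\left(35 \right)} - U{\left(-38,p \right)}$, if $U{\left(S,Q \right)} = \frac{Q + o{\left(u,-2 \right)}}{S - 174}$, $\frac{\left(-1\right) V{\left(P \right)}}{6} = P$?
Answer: $- \frac{77911}{371} + \frac{\sqrt{15}}{212} \approx -209.98$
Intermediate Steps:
$V{\left(P \right)} = - 6 P$
$p = \sqrt{15} \approx 3.873$
$o{\left(N,k \right)} = \frac{N}{k + N k}$
$U{\left(S,Q \right)} = \frac{- \frac{4}{7} + Q}{-174 + S}$ ($U{\left(S,Q \right)} = \frac{Q - \frac{8}{\left(-2\right) \left(1 - 8\right)}}{S - 174} = \frac{Q - - \frac{4}{-7}}{-174 + S} = \frac{Q - \left(-4\right) \left(- \frac{1}{7}\right)}{-174 + S} = \frac{Q - \frac{4}{7}}{-174 + S} = \frac{- \frac{4}{7} + Q}{-174 + S}$)
$V{\left(35 \right)} - U{\left(-38,p \right)} = \left(-6\right) 35 - \frac{- \frac{4}{7} + \sqrt{15}}{-174 - 38} = -210 - \frac{- \frac{4}{7} + \sqrt{15}}{-212} = -210 - - \frac{- \frac{4}{7} + \sqrt{15}}{212} = -210 - \left(\frac{1}{371} - \frac{\sqrt{15}}{212}\right) = - \frac{77911}{371} + \frac{\sqrt{15}}{212}$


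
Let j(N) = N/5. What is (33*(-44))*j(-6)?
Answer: 8712/5 ≈ 1742.4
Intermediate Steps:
j(N) = N/5 (j(N) = N*(⅕) = N/5)
(33*(-44))*j(-6) = (33*(-44))*((⅕)*(-6)) = -1452*(-6/5) = 8712/5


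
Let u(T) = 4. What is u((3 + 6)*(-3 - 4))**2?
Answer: 16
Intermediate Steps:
u((3 + 6)*(-3 - 4))**2 = 4**2 = 16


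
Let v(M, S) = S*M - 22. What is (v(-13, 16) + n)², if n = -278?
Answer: 258064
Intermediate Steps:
v(M, S) = -22 + M*S (v(M, S) = M*S - 22 = -22 + M*S)
(v(-13, 16) + n)² = ((-22 - 13*16) - 278)² = ((-22 - 208) - 278)² = (-230 - 278)² = (-508)² = 258064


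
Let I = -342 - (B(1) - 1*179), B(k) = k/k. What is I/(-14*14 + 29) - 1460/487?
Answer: -163952/81329 ≈ -2.0159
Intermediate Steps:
B(k) = 1
I = -164 (I = -342 - (1 - 1*179) = -342 - (1 - 179) = -342 - 1*(-178) = -342 + 178 = -164)
I/(-14*14 + 29) - 1460/487 = -164/(-14*14 + 29) - 1460/487 = -164/(-196 + 29) - 1460*1/487 = -164/(-167) - 1460/487 = -164*(-1/167) - 1460/487 = 164/167 - 1460/487 = -163952/81329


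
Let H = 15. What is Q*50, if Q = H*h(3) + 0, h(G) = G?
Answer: 2250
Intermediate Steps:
Q = 45 (Q = 15*3 + 0 = 45 + 0 = 45)
Q*50 = 45*50 = 2250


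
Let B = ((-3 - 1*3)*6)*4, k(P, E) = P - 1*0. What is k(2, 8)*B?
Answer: -288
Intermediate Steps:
k(P, E) = P (k(P, E) = P + 0 = P)
B = -144 (B = ((-3 - 3)*6)*4 = -6*6*4 = -36*4 = -144)
k(2, 8)*B = 2*(-144) = -288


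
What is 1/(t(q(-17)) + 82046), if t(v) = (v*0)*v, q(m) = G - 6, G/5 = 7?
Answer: 1/82046 ≈ 1.2188e-5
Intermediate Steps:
G = 35 (G = 5*7 = 35)
q(m) = 29 (q(m) = 35 - 6 = 29)
t(v) = 0 (t(v) = 0*v = 0)
1/(t(q(-17)) + 82046) = 1/(0 + 82046) = 1/82046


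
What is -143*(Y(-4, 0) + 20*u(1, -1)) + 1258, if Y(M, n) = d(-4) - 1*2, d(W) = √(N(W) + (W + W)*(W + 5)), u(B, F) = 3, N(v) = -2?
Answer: -7036 - 143*I*√10 ≈ -7036.0 - 452.21*I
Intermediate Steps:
d(W) = √(-2 + 2*W*(5 + W)) (d(W) = √(-2 + (W + W)*(W + 5)) = √(-2 + (2*W)*(5 + W)) = √(-2 + 2*W*(5 + W)))
Y(M, n) = -2 + I*√10 (Y(M, n) = √(-2 + 2*(-4)² + 10*(-4)) - 1*2 = √(-2 + 2*16 - 40) - 2 = √(-2 + 32 - 40) - 2 = √(-10) - 2 = I*√10 - 2 = -2 + I*√10)
-143*(Y(-4, 0) + 20*u(1, -1)) + 1258 = -143*((-2 + I*√10) + 20*3) + 1258 = -143*((-2 + I*√10) + 60) + 1258 = -143*(58 + I*√10) + 1258 = (-8294 - 143*I*√10) + 1258 = -7036 - 143*I*√10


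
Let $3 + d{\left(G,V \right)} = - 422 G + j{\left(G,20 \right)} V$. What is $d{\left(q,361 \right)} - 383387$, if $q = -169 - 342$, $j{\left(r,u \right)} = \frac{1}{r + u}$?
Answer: $- \frac{82364629}{491} \approx -1.6775 \cdot 10^{5}$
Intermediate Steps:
$q = -511$
$d{\left(G,V \right)} = -3 - 422 G + \frac{V}{20 + G}$ ($d{\left(G,V \right)} = -3 - \left(422 G - \frac{V}{G + 20}\right) = -3 - \left(422 G - \frac{V}{20 + G}\right) = -3 - 422 G + \frac{V}{20 + G}$)
$d{\left(q,361 \right)} - 383387 = \frac{361 - \left(3 + 422 \left(-511\right)\right) \left(20 - 511\right)}{20 - 511} - 383387 = \frac{361 - \left(3 - 215642\right) \left(-491\right)}{-491} - 383387 = - \frac{361 - \left(-215639\right) \left(-491\right)}{491} - 383387 = - \frac{361 - 105878749}{491} - 383387 = \left(- \frac{1}{491}\right) \left(-105878388\right) - 383387 = \frac{105878388}{491} - 383387 = - \frac{82364629}{491}$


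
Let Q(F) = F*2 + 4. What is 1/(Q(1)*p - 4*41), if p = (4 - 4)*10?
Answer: -1/164 ≈ -0.0060976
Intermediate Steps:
p = 0 (p = 0*10 = 0)
Q(F) = 4 + 2*F (Q(F) = 2*F + 4 = 4 + 2*F)
1/(Q(1)*p - 4*41) = 1/((4 + 2*1)*0 - 4*41) = 1/((4 + 2)*0 - 164) = 1/(6*0 - 164) = 1/(0 - 164) = 1/(-164) = -1/164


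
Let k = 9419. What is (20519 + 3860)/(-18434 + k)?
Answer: -24379/9015 ≈ -2.7043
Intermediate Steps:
(20519 + 3860)/(-18434 + k) = (20519 + 3860)/(-18434 + 9419) = 24379/(-9015) = 24379*(-1/9015) = -24379/9015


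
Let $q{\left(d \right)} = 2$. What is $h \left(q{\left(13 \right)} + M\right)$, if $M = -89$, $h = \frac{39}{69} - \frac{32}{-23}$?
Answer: $- \frac{3915}{23} \approx -170.22$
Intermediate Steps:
$h = \frac{45}{23}$ ($h = 39 \cdot \frac{1}{69} - - \frac{32}{23} = \frac{13}{23} + \frac{32}{23} = \frac{45}{23} \approx 1.9565$)
$h \left(q{\left(13 \right)} + M\right) = \frac{45 \left(2 - 89\right)}{23} = \frac{45}{23} \left(-87\right) = - \frac{3915}{23}$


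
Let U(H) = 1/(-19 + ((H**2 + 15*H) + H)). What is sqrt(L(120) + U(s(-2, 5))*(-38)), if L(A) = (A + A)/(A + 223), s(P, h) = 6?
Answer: sqrt(11142026)/5537 ≈ 0.60285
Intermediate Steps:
U(H) = 1/(-19 + H**2 + 16*H) (U(H) = 1/(-19 + (H**2 + 16*H)) = 1/(-19 + H**2 + 16*H))
L(A) = 2*A/(223 + A) (L(A) = (2*A)/(223 + A) = 2*A/(223 + A))
sqrt(L(120) + U(s(-2, 5))*(-38)) = sqrt(2*120/(223 + 120) - 38/(-19 + 6**2 + 16*6)) = sqrt(2*120/343 - 38/(-19 + 36 + 96)) = sqrt(2*120*(1/343) - 38/113) = sqrt(240/343 + (1/113)*(-38)) = sqrt(240/343 - 38/113) = sqrt(14086/38759) = sqrt(11142026)/5537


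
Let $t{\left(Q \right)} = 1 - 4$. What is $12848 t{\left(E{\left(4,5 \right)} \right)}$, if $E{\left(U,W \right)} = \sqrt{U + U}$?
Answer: $-38544$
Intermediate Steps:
$E{\left(U,W \right)} = \sqrt{2} \sqrt{U}$ ($E{\left(U,W \right)} = \sqrt{2 U} = \sqrt{2} \sqrt{U}$)
$t{\left(Q \right)} = -3$ ($t{\left(Q \right)} = 1 - 4 = -3$)
$12848 t{\left(E{\left(4,5 \right)} \right)} = 12848 \left(-3\right) = -38544$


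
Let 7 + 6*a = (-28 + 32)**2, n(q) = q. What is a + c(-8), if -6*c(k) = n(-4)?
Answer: 13/6 ≈ 2.1667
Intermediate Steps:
a = 3/2 (a = -7/6 + (-28 + 32)**2/6 = -7/6 + (1/6)*4**2 = -7/6 + (1/6)*16 = -7/6 + 8/3 = 3/2 ≈ 1.5000)
c(k) = 2/3 (c(k) = -1/6*(-4) = 2/3)
a + c(-8) = 3/2 + 2/3 = 13/6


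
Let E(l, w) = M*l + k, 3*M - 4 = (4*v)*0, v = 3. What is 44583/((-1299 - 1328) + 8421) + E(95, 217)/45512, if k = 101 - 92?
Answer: 3044771323/395544792 ≈ 7.6977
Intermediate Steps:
k = 9
M = 4/3 (M = 4/3 + ((4*3)*0)/3 = 4/3 + (12*0)/3 = 4/3 + (⅓)*0 = 4/3 + 0 = 4/3 ≈ 1.3333)
E(l, w) = 9 + 4*l/3 (E(l, w) = 4*l/3 + 9 = 9 + 4*l/3)
44583/((-1299 - 1328) + 8421) + E(95, 217)/45512 = 44583/((-1299 - 1328) + 8421) + (9 + (4/3)*95)/45512 = 44583/(-2627 + 8421) + (9 + 380/3)*(1/45512) = 44583/5794 + (407/3)*(1/45512) = 44583*(1/5794) + 407/136536 = 44583/5794 + 407/136536 = 3044771323/395544792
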